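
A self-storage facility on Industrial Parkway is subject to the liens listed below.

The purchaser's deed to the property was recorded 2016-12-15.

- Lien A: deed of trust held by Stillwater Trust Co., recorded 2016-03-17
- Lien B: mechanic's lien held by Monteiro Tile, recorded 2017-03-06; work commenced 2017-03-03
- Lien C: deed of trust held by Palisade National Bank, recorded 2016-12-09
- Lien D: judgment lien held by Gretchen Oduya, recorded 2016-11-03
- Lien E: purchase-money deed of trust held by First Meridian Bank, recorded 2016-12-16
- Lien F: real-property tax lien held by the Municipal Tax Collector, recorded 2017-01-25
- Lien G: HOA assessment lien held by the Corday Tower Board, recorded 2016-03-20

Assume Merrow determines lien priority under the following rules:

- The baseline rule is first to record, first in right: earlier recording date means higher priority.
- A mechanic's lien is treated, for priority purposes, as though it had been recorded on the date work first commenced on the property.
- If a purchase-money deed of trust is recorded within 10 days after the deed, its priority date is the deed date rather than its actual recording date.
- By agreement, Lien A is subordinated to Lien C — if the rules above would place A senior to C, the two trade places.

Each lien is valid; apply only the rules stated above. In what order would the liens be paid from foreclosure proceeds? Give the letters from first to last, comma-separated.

C, G, D, A, E, F, B

Effective dates after the stated exceptions: B's effective date is 2017-03-03, when work began; E relates back to the deed date 2016-12-15.
Ordering by effective date: A (2016-03-17), G (2016-03-20), D (2016-11-03), C (2016-12-09), E (2016-12-15), F (2017-01-25), B (2017-03-03).
A would otherwise be senior to C, so under the subordination agreement A and C exchange positions.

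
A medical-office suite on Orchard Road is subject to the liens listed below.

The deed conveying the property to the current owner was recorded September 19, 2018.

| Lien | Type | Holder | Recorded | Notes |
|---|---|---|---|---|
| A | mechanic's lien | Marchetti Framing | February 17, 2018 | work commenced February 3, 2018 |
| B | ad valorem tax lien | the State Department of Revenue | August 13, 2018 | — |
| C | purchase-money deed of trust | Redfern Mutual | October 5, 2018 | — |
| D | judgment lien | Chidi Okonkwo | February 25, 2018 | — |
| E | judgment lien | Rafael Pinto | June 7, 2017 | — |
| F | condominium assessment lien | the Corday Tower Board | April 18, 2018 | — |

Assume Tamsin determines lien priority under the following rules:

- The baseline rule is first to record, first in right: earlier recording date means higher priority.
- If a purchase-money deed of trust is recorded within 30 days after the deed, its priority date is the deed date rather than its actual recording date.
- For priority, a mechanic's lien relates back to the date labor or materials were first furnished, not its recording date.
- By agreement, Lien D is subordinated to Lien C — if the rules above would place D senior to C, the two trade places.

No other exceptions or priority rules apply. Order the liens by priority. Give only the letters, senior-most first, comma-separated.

E, A, C, F, B, D

Adjusting effective dates: A relates back to February 3, 2018 (work commenced); C relates back to the deed date September 19, 2018.
By effective date: E (June 7, 2017), A (February 3, 2018), D (February 25, 2018), F (April 18, 2018), B (August 13, 2018), C (September 19, 2018).
The subordination applies — D was senior to C — so D and C swap.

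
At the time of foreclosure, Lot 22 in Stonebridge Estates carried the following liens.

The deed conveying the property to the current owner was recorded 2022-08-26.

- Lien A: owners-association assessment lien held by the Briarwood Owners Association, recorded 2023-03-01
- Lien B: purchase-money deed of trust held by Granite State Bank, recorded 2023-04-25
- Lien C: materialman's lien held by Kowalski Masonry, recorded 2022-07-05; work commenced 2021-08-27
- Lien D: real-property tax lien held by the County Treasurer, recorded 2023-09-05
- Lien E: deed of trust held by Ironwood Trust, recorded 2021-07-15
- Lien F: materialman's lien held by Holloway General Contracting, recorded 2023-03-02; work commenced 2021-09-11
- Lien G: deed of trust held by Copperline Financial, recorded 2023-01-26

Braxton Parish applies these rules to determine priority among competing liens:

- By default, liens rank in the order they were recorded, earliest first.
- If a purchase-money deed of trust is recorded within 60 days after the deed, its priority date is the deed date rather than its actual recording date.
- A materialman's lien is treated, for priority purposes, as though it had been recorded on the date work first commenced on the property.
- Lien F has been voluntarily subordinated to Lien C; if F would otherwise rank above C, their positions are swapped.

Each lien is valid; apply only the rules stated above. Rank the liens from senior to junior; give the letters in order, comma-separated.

Adjusting effective dates: B was recorded 242 days after the deed, outside the 60-day window, so it keeps its recording date; C relates back to 2021-08-27 (work commenced); F relates back to 2021-09-11 (work commenced).
Sorted by effective date: E (2021-07-15), C (2021-08-27), F (2021-09-11), G (2023-01-26), A (2023-03-01), B (2023-04-25), D (2023-09-05).
F is already junior to C, so the subordination agreement changes nothing.

E, C, F, G, A, B, D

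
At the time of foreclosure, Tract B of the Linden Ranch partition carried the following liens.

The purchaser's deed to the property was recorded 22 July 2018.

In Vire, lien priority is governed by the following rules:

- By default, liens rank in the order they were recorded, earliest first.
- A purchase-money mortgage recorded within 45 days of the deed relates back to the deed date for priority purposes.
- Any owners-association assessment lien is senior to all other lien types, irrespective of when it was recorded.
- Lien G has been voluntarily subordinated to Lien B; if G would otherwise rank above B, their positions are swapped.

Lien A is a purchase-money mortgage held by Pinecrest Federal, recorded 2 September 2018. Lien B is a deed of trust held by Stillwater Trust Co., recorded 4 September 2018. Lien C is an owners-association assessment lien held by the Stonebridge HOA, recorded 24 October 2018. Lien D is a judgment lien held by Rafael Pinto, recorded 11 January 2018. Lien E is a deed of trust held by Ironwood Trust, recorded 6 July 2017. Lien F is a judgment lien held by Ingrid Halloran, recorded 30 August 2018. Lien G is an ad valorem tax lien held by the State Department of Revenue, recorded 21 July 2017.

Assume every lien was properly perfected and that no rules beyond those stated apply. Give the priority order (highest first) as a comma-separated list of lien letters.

C, E, B, D, A, F, G

Adjusting effective dates: A relates back to the deed date 22 July 2018.
C is an owners-association assessment lien, so it outranks all other liens regardless of date.
Remaining liens by effective date: E (6 July 2017), G (21 July 2017), D (11 January 2018), A (22 July 2018), F (30 August 2018), B (4 September 2018).
G is senior to B before the subordination, so the two trade places.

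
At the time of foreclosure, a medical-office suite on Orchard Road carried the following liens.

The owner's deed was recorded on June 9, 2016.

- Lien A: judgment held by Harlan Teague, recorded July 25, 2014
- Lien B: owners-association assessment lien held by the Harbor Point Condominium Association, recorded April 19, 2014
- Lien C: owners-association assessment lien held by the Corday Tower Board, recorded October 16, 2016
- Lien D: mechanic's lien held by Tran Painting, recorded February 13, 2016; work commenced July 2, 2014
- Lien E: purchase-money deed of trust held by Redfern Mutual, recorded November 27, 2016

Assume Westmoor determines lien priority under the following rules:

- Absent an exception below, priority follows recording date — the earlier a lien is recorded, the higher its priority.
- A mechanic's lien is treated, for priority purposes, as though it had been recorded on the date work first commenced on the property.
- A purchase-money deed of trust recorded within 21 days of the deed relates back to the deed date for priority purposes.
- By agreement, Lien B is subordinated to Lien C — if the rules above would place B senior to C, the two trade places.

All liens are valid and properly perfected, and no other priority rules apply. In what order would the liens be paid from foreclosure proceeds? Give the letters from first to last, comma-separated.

C, D, A, B, E

First, effective dates: D's effective date is July 2, 2014, when work began; E was recorded 171 days after the deed — beyond 21 days — so no relation-back applies.
Sorted by effective date: B (April 19, 2014), D (July 2, 2014), A (July 25, 2014), C (October 16, 2016), E (November 27, 2016).
B is senior to C before the subordination, so the two trade places.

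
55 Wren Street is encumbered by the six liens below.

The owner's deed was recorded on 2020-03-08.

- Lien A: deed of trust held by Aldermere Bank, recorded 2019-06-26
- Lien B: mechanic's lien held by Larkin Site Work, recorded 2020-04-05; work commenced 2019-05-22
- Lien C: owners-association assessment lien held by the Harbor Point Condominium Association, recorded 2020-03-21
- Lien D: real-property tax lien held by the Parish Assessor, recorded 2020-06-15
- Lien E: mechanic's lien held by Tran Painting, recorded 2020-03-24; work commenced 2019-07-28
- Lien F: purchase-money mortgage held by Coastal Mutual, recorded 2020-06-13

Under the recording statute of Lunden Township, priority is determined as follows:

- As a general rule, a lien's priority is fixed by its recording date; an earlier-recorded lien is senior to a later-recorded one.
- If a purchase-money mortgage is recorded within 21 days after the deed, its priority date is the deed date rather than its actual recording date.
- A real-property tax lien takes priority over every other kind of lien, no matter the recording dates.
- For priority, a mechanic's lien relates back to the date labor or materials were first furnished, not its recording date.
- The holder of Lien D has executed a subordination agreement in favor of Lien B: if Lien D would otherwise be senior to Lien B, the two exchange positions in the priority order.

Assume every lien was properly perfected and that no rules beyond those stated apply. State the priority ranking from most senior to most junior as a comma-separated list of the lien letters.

B, D, A, E, C, F

Adjusting effective dates: B relates back to 2019-05-22 (work commenced); E's effective date is 2019-07-28, when work began; F missed the 21-day window (97 days after the deed), so its recording date stands.
As a real-property tax lien, D is senior to every other lien.
Remaining liens by effective date: B (2019-05-22), A (2019-06-26), E (2019-07-28), C (2020-03-21), F (2020-06-13).
The subordination applies — D was senior to B — so D and B swap.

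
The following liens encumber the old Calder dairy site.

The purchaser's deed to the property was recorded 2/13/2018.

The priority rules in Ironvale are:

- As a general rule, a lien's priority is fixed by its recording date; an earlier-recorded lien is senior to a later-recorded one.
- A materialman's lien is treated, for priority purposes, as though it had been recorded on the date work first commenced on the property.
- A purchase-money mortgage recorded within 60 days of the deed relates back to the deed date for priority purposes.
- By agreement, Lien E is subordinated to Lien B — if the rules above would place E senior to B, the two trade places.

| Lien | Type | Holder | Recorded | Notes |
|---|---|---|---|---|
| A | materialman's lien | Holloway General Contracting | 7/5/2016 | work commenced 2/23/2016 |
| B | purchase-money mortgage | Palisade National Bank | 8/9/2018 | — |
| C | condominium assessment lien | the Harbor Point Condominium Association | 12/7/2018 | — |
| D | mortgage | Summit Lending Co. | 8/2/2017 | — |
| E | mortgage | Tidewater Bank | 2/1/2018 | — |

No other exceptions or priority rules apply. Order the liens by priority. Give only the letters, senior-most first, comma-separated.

Effective dates after the stated exceptions: A's effective date is 2/23/2016, when work began; B missed the 60-day window (177 days after the deed), so its recording date stands.
Sorted by effective date: A (2/23/2016), D (8/2/2017), E (2/1/2018), B (8/9/2018), C (12/7/2018).
E is senior to B before the subordination, so the two trade places.

A, D, B, E, C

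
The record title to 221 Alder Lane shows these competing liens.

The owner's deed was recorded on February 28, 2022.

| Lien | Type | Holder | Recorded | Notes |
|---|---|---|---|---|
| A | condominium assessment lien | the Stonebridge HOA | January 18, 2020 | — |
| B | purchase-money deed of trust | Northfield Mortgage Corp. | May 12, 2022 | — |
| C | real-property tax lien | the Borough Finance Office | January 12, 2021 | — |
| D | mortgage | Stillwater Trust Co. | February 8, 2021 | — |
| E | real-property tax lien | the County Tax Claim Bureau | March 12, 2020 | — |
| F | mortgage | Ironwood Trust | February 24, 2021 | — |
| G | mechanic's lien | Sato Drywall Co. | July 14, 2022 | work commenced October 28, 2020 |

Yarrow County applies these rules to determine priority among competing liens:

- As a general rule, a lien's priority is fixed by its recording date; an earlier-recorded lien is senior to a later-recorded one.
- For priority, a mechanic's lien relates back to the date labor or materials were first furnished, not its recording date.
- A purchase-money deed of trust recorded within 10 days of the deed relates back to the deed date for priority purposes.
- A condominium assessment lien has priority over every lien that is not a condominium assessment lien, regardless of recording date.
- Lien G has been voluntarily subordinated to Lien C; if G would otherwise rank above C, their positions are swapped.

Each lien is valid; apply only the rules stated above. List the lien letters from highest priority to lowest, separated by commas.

First, effective dates: B was recorded 73 days after the deed — beyond 10 days — so no relation-back applies; G's effective date is October 28, 2020, when work began.
A is a condominium assessment lien, so it outranks all other liens regardless of date.
The other liens, earliest effective date first: E (March 12, 2020), G (October 28, 2020), C (January 12, 2021), D (February 8, 2021), F (February 24, 2021), B (May 12, 2022).
G is senior to C before the subordination, so the two trade places.

A, E, C, G, D, F, B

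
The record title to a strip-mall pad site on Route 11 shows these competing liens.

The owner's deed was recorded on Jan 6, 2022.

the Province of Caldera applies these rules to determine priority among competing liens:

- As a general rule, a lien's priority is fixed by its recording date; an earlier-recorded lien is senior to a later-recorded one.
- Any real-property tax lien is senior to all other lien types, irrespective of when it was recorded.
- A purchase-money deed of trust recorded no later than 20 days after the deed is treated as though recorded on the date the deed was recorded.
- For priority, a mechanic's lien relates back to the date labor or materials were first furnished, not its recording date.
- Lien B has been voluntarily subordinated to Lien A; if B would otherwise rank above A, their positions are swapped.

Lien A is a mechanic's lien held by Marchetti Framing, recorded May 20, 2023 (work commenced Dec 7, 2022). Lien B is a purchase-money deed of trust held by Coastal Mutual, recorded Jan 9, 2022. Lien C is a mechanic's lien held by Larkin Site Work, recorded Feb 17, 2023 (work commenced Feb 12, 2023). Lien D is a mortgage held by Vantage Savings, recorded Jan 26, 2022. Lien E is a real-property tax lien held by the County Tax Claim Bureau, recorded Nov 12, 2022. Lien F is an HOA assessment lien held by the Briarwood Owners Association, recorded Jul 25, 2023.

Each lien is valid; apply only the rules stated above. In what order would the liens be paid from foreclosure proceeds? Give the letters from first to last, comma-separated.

Effective dates after the stated exceptions: A's effective date is Dec 7, 2022, when work began; B was recorded within the 20-day window, so its effective date is the deed date Jan 6, 2022; C's effective date is Feb 12, 2023, when work began.
E, as a real-property tax lien, has superpriority and ranks first.
Ordering the rest by effective date: B (Jan 6, 2022), D (Jan 26, 2022), A (Dec 7, 2022), C (Feb 12, 2023), F (Jul 25, 2023).
Because B would otherwise rank above A, the subordination swaps them.

E, A, D, B, C, F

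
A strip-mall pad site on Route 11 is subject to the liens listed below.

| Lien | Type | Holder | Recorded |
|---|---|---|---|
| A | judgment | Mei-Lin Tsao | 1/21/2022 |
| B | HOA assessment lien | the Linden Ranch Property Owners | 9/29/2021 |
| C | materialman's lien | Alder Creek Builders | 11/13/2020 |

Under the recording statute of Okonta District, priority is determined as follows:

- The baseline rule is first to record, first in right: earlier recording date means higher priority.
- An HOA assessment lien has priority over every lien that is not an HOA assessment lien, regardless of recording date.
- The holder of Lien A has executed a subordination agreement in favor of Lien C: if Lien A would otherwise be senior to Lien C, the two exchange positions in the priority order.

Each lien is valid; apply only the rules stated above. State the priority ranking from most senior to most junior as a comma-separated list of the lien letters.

As an HOA assessment lien, B is senior to every other lien.
Among the remaining liens, by effective date: C (11/13/2020), A (1/21/2022).
Since A is not senior to C, the subordination leaves the order unchanged.

B, C, A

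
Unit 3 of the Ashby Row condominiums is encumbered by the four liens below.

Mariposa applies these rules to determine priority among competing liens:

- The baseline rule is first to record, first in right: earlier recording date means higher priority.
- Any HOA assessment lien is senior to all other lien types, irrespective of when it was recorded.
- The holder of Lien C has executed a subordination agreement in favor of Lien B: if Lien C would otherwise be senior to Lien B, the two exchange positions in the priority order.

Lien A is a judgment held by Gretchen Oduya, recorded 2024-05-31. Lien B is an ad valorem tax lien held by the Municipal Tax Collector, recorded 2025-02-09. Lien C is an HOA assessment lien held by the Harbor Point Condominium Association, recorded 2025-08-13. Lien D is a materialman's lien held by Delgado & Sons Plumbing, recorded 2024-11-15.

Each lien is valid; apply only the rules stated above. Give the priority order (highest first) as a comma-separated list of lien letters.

As an HOA assessment lien, C is senior to every other lien.
The other liens, earliest effective date first: A (2024-05-31), D (2024-11-15), B (2025-02-09).
C would otherwise be senior to B, so under the subordination agreement C and B exchange positions.

B, A, D, C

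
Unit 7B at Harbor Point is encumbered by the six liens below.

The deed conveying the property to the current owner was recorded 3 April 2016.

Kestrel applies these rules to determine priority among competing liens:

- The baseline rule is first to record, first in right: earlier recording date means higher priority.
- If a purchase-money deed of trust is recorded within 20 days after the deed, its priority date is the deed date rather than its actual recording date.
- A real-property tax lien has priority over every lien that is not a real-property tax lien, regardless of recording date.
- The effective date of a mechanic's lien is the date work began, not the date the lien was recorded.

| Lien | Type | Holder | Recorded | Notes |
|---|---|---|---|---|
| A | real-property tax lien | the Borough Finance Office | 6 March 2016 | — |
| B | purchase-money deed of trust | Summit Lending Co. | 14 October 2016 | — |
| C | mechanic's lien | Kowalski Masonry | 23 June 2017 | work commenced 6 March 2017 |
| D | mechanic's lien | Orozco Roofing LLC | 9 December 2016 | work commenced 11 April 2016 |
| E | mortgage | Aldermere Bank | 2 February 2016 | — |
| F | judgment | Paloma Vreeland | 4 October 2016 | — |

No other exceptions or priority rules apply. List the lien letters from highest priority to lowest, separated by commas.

A, E, D, F, B, C

First, effective dates: B was recorded 194 days after the deed, outside the 20-day window, so it keeps its recording date; C's effective date is 6 March 2017, when work began; D's effective date is 11 April 2016, when work began.
A, as a real-property tax lien, has superpriority and ranks first.
Ordering the rest by effective date: E (2 February 2016), D (11 April 2016), F (4 October 2016), B (14 October 2016), C (6 March 2017).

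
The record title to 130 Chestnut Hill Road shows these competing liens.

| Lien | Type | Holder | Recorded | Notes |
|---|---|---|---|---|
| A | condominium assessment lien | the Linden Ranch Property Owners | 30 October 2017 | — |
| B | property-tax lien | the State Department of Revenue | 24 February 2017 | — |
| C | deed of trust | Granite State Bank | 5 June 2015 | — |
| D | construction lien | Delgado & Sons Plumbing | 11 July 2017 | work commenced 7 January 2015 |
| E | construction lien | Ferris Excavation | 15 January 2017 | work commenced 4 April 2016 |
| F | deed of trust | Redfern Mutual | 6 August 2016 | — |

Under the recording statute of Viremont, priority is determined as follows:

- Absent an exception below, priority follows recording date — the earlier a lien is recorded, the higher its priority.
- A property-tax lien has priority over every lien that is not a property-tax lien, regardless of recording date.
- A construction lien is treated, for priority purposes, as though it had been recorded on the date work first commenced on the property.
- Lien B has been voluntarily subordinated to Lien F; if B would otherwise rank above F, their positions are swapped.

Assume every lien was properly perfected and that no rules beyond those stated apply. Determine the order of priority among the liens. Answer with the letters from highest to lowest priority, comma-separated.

F, D, C, E, B, A

Effective dates after the stated exceptions: D is treated as recorded 7 January 2015, the work-commencement date; E is treated as recorded 4 April 2016, the work-commencement date.
As a property-tax lien, B is senior to every other lien.
Ordering the rest by effective date: D (7 January 2015), C (5 June 2015), E (4 April 2016), F (6 August 2016), A (30 October 2017).
B would otherwise be senior to F, so under the subordination agreement B and F exchange positions.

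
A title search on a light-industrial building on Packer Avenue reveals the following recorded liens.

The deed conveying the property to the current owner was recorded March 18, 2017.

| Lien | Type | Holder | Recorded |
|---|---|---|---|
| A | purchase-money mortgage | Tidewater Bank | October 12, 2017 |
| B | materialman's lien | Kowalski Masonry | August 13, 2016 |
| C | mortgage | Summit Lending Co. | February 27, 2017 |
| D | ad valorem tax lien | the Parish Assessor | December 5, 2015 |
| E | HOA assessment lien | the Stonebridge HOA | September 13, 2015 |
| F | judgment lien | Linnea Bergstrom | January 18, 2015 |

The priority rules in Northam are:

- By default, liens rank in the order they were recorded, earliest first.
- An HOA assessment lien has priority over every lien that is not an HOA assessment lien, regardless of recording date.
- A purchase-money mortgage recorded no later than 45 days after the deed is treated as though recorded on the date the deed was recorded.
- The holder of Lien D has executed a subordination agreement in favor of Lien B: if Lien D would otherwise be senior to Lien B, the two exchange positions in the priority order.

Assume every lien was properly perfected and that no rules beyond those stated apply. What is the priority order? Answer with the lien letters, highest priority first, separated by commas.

First, effective dates: A was recorded 208 days after the deed — beyond 45 days — so no relation-back applies.
As an HOA assessment lien, E is senior to every other lien.
Remaining liens by effective date: F (January 18, 2015), D (December 5, 2015), B (August 13, 2016), C (February 27, 2017), A (October 12, 2017).
D would otherwise be senior to B, so under the subordination agreement D and B exchange positions.

E, F, B, D, C, A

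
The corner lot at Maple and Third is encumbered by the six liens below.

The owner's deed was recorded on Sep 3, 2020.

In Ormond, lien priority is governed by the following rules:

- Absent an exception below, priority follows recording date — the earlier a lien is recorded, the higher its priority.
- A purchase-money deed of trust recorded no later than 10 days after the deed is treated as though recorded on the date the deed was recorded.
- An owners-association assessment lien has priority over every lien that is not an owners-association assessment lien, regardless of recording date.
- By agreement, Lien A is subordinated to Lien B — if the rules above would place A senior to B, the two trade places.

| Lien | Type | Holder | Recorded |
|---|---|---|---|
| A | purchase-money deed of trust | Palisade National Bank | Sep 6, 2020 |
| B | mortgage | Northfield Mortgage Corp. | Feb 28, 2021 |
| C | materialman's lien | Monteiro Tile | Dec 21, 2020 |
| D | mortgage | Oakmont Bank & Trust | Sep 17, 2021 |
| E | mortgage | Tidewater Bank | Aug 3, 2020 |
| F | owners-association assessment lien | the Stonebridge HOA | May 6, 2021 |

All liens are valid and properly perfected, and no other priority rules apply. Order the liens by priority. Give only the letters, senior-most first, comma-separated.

First, effective dates: A relates back to the deed date Sep 3, 2020.
F is an owners-association assessment lien, so it outranks all other liens regardless of date.
Among the remaining liens, by effective date: E (Aug 3, 2020), A (Sep 3, 2020), C (Dec 21, 2020), B (Feb 28, 2021), D (Sep 17, 2021).
A would otherwise be senior to B, so under the subordination agreement A and B exchange positions.

F, E, B, C, A, D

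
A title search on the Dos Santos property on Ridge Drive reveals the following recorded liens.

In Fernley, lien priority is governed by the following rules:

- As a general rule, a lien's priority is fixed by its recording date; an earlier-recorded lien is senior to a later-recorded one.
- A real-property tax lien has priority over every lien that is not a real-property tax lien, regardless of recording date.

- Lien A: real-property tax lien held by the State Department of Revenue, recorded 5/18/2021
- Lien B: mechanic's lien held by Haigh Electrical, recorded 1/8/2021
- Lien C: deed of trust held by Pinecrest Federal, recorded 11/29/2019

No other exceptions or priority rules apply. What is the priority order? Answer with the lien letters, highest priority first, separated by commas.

A, C, B

A is a real-property tax lien and takes priority over every other lien.
Among the remaining liens, by effective date: C (11/29/2019), B (1/8/2021).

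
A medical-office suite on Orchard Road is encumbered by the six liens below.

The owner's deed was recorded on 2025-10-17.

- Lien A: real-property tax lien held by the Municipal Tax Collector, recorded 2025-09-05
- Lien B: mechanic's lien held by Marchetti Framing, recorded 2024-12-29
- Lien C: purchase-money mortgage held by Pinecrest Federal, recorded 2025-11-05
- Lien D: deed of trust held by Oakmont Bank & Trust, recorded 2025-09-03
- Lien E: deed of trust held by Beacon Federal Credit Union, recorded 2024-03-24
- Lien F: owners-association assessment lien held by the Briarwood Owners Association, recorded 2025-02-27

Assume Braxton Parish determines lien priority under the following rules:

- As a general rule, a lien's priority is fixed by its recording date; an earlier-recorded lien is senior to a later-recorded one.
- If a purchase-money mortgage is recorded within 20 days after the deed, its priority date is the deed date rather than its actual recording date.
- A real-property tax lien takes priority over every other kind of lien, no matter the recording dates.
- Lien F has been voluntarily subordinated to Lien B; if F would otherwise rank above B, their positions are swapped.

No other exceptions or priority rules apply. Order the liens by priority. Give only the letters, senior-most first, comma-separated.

Adjusting effective dates: C's effective date is the deed date, 2025-10-17.
As a real-property tax lien, A is senior to every other lien.
Ordering the rest by effective date: E (2024-03-24), B (2024-12-29), F (2025-02-27), D (2025-09-03), C (2025-10-17).
F is already junior to B, so the subordination agreement changes nothing.

A, E, B, F, D, C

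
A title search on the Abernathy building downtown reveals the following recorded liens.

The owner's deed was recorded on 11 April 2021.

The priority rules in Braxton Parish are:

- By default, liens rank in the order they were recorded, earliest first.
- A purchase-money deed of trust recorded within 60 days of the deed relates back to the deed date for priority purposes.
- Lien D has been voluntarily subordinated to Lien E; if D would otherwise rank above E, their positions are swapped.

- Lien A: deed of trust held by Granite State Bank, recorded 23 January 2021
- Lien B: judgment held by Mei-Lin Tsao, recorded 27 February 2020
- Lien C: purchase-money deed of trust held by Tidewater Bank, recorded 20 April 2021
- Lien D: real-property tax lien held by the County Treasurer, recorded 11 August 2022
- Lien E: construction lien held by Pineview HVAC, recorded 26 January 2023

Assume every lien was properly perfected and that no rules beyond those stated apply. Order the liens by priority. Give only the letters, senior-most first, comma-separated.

First, effective dates: C relates back to the deed date 11 April 2021.
By effective date, earliest first: B (27 February 2020), A (23 January 2021), C (11 April 2021), D (11 August 2022), E (26 January 2023).
D is senior to E before the subordination, so the two trade places.

B, A, C, E, D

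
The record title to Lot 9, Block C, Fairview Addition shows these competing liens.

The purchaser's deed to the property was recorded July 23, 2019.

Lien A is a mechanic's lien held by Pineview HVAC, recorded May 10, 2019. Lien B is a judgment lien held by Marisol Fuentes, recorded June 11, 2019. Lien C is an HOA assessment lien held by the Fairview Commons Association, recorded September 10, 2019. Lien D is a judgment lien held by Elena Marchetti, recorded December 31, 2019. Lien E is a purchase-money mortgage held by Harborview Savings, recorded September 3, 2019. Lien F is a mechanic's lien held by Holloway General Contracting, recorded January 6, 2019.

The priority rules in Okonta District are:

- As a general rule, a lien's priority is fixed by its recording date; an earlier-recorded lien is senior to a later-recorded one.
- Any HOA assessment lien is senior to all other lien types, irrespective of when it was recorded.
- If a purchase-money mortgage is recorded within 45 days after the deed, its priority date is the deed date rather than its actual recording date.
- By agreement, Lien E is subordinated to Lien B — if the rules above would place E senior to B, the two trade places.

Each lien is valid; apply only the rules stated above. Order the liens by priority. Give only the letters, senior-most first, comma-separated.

Effective dates after the stated exceptions: E was recorded within the 45-day window, so its effective date is the deed date July 23, 2019.
C, as an HOA assessment lien, has superpriority and ranks first.
Among the remaining liens, by effective date: F (January 6, 2019), A (May 10, 2019), B (June 11, 2019), E (July 23, 2019), D (December 31, 2019).
E already ranks below B; the subordination has no effect.

C, F, A, B, E, D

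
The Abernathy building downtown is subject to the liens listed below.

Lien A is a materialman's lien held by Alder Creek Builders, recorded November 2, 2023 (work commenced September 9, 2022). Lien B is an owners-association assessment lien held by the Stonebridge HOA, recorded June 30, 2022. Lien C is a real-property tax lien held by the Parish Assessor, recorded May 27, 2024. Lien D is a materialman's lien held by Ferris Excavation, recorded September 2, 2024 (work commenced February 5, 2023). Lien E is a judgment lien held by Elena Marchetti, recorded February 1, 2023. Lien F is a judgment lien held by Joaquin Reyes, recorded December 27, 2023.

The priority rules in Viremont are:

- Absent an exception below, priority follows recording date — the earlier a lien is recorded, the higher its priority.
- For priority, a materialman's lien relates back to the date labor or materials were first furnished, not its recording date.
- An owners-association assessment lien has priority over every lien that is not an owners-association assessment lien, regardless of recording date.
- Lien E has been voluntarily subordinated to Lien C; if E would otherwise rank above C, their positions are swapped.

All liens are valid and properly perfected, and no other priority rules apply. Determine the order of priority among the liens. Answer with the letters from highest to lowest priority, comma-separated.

B, A, C, D, F, E

First, effective dates: A relates back to September 9, 2022 (work commenced); D relates back to February 5, 2023 (work commenced).
As an owners-association assessment lien, B is senior to every other lien.
Ordering the rest by effective date: A (September 9, 2022), E (February 1, 2023), D (February 5, 2023), F (December 27, 2023), C (May 27, 2024).
E is senior to C before the subordination, so the two trade places.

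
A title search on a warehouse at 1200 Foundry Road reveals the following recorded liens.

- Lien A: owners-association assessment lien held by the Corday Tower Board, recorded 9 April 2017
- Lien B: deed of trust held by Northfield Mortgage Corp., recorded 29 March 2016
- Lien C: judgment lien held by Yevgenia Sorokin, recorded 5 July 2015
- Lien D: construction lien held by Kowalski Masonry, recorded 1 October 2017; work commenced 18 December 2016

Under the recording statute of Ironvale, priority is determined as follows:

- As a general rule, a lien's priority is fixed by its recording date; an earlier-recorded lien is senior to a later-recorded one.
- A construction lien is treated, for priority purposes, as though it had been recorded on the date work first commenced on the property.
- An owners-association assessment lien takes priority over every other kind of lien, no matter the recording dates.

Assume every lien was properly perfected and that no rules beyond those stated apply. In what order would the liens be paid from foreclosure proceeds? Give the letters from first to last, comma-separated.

Adjusting effective dates: D's effective date is 18 December 2016, when work began.
A is an owners-association assessment lien, so it outranks all other liens regardless of date.
The other liens, earliest effective date first: C (5 July 2015), B (29 March 2016), D (18 December 2016).

A, C, B, D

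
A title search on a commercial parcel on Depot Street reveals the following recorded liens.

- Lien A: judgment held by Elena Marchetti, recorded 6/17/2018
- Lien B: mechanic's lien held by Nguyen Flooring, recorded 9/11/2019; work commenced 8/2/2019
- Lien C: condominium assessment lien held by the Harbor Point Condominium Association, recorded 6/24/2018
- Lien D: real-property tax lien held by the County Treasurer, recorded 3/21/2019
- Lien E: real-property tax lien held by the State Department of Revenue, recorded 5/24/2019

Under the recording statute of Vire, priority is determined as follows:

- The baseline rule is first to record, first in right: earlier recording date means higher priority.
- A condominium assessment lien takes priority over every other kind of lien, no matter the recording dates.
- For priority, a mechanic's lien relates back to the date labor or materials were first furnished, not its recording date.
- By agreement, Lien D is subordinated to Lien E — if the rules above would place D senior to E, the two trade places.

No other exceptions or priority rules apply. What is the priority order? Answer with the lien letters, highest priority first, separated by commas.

Effective dates after the stated exceptions: B relates back to 8/2/2019 (work commenced).
C is a condominium assessment lien, so it outranks all other liens regardless of date.
Among the remaining liens, by effective date: A (6/17/2018), D (3/21/2019), E (5/24/2019), B (8/2/2019).
Because D would otherwise rank above E, the subordination swaps them.

C, A, E, D, B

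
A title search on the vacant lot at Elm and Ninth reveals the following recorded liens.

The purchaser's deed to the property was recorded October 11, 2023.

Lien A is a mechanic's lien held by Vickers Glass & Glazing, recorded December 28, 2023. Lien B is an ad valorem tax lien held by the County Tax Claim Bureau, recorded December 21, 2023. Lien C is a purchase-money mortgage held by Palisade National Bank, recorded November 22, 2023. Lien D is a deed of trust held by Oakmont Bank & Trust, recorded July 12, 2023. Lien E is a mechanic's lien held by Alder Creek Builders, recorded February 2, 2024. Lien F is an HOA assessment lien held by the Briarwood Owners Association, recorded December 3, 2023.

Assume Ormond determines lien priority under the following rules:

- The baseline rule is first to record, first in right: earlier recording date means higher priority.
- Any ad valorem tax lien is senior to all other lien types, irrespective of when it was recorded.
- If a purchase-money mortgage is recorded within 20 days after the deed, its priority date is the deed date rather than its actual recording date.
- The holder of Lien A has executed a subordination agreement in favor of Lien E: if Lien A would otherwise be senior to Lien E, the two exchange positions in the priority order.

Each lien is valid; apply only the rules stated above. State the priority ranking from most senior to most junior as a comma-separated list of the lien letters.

Effective dates after the stated exceptions: C missed the 20-day window (42 days after the deed), so its recording date stands.
B is an ad valorem tax lien and takes priority over every other lien.
Remaining liens by effective date: D (July 12, 2023), C (November 22, 2023), F (December 3, 2023), A (December 28, 2023), E (February 2, 2024).
Because A would otherwise rank above E, the subordination swaps them.

B, D, C, F, E, A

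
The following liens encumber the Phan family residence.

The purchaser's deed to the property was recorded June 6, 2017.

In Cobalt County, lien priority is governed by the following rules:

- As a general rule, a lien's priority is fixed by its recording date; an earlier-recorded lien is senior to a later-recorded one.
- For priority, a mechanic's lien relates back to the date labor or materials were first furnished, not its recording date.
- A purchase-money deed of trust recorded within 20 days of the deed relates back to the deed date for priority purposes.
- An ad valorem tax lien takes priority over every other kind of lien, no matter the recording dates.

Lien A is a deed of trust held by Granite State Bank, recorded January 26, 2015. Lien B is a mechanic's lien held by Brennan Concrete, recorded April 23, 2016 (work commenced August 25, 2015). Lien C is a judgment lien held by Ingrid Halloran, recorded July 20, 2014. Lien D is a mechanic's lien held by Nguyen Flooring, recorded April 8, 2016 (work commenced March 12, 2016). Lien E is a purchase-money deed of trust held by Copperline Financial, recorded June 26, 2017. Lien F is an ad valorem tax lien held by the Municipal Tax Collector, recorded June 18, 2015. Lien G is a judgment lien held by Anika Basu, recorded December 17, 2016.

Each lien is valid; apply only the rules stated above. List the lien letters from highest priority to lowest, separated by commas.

F, C, A, B, D, G, E

Adjusting effective dates: B relates back to August 25, 2015 (work commenced); D is treated as recorded March 12, 2016, the work-commencement date; E was recorded within the 20-day window, so its effective date is the deed date June 6, 2017.
F, as an ad valorem tax lien, has superpriority and ranks first.
Ordering the rest by effective date: C (July 20, 2014), A (January 26, 2015), B (August 25, 2015), D (March 12, 2016), G (December 17, 2016), E (June 6, 2017).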